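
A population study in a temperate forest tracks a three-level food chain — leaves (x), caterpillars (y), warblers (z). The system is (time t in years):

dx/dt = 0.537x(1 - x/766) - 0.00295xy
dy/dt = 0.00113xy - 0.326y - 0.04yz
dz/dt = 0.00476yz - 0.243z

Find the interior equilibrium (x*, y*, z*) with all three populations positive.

From dz/dt = 0: 0.00476y* = 0.243, so y* = 51.1.
From dx/dt = 0: 0.537(1 - x*/766) = 0.00295·51.1, giving x* = 766·(1 - 0.28) = 551.
From dy/dt = 0: 0.00113·551 - 0.326 = 0.04z*, so z* = 0.297/0.04 = 7.42.

x* ≈ 551, y* ≈ 51.1, z* ≈ 7.42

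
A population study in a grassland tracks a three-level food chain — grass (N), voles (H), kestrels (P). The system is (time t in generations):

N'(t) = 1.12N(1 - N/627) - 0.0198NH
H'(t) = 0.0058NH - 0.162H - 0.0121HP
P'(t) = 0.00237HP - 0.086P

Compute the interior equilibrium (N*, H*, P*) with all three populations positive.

N* ≈ 225, H* ≈ 36.3, P* ≈ 94.4

From dP/dt = 0: 0.00237H* = 0.086, so H* = 36.3.
From dN/dt = 0: 1.12(1 - N*/627) = 0.0198·36.3, giving N* = 627·(1 - 0.642) = 225.
From dH/dt = 0: 0.0058·225 - 0.162 = 0.0121P*, so P* = 1.14/0.0121 = 94.4.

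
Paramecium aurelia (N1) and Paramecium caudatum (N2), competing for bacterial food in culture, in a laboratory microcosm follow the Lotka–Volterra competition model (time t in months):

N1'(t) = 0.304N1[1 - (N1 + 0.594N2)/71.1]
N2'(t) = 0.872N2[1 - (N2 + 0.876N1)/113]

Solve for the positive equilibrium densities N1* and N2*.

Setting both brackets to zero gives the nullclines N1 + 0.594N2 = 71.1 and 0.876N1 + N2 = 113.
Substituting N2 = 113 - 0.876N1 into the first: N1(1 - 0.594·0.876) = 71.1 - 0.594·113.
So N1* = 3.98/0.48 = 8.29, and then N2* = 113 - 0.876·8.29 = 106.

N1* ≈ 8.29, N2* ≈ 106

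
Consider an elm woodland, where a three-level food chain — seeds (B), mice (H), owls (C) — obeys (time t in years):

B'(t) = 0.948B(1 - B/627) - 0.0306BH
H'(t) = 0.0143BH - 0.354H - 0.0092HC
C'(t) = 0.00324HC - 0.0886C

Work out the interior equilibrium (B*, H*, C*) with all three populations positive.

B* ≈ 73.6, H* ≈ 27.3, C* ≈ 75.9

From dC/dt = 0: 0.00324H* = 0.0886, so H* = 27.3.
From dB/dt = 0: 0.948(1 - B*/627) = 0.0306·27.3, giving B* = 627·(1 - 0.883) = 73.6.
From dH/dt = 0: 0.0143·73.6 - 0.354 = 0.0092C*, so C* = 0.698/0.0092 = 75.9.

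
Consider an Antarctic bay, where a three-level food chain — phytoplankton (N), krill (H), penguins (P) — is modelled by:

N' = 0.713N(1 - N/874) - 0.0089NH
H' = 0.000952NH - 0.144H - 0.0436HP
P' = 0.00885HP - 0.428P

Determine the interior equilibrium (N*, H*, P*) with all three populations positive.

N* ≈ 346, H* ≈ 48.4, P* ≈ 4.26

From dP/dt = 0: 0.00885H* = 0.428, so H* = 48.4.
From dN/dt = 0: 0.713(1 - N*/874) = 0.0089·48.4, giving N* = 874·(1 - 0.604) = 346.
From dH/dt = 0: 0.000952·346 - 0.144 = 0.0436P*, so P* = 0.186/0.0436 = 4.26.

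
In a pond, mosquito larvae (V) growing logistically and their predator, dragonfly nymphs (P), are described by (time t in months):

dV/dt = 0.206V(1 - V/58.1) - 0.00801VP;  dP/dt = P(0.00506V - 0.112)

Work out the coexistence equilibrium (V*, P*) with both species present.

V* ≈ 22.1, P* ≈ 15.9

From dP/dt = 0 with P > 0: 0.00506V* = 0.112, so V* = 22.1.
Substitute into dV/dt = 0: 0.206(1 - 22.1/58.1) = 0.00801P*.
The bracket is 0.619, giving P* = 0.128/0.00801 = 15.9.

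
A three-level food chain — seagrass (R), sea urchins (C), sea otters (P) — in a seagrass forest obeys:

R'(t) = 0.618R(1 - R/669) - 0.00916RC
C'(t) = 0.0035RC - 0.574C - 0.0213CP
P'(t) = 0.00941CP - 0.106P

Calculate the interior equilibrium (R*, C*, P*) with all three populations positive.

From dP/dt = 0: 0.00941C* = 0.106, so C* = 11.3.
From dR/dt = 0: 0.618(1 - R*/669) = 0.00916·11.3, giving R* = 669·(1 - 0.167) = 557.
From dC/dt = 0: 0.0035·557 - 0.574 = 0.0213P*, so P* = 1.38/0.0213 = 64.6.

R* ≈ 557, C* ≈ 11.3, P* ≈ 64.6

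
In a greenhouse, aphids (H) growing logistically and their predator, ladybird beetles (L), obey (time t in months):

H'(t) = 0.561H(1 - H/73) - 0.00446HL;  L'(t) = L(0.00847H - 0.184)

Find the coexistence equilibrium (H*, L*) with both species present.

H* ≈ 21.7, L* ≈ 88.4

From dL/dt = 0 with L > 0: 0.00847H* = 0.184, so H* = 21.7.
Substitute into dH/dt = 0: 0.561(1 - 21.7/73) = 0.00446L*.
The bracket is 0.702, giving L* = 0.394/0.00446 = 88.4.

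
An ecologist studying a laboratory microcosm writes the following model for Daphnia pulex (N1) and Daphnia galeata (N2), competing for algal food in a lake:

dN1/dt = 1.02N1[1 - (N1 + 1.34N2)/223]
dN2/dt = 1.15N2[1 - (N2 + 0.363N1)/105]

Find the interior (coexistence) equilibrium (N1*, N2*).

N1* ≈ 160, N2* ≈ 46.8

Setting both brackets to zero gives the nullclines N1 + 1.34N2 = 223 and 0.363N1 + N2 = 105.
Substituting N2 = 105 - 0.363N1 into the first: N1(1 - 1.34·0.363) = 223 - 1.34·105.
So N1* = 82.3/0.514 = 160, and then N2* = 105 - 0.363·160 = 46.8.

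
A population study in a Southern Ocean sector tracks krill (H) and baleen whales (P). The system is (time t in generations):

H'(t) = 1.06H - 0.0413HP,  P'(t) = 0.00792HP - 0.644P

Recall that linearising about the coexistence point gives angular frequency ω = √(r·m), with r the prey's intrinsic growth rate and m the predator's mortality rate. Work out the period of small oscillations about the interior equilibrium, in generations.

Here r = 1.06 and m = 0.644, so r·m = 0.683.
ω = √0.683 = 0.826 per generation, hence T = 2π/ω ≈ 7.6 generations.

T ≈ 7.6 generations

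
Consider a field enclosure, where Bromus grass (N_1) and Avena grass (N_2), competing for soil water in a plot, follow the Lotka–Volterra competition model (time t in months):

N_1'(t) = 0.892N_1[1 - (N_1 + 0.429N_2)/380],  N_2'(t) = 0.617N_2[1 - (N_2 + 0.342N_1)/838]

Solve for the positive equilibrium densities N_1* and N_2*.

Setting both brackets to zero gives the nullclines N_1 + 0.429N_2 = 380 and 0.342N_1 + N_2 = 838.
Substituting N_2 = 838 - 0.342N_1 into the first: N_1(1 - 0.429·0.342) = 380 - 0.429·838.
So N_1* = 20.5/0.853 = 24, and then N_2* = 838 - 0.342·24 = 830.

N_1* ≈ 24, N_2* ≈ 830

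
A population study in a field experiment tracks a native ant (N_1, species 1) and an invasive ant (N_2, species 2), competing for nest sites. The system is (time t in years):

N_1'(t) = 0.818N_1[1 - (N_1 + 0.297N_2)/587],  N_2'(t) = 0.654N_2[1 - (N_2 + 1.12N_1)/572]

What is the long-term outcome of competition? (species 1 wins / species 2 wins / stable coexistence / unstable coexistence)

species 1 excludes species 2

Compare the nullcline intercepts: K1/α12 = 587/0.297 = 1980 > K2 = 572; K2/α21 = 572/1.12 = 511 < K1 = 587.
Since the inequalities point opposite ways, species 1 can invade but species 2 cannot.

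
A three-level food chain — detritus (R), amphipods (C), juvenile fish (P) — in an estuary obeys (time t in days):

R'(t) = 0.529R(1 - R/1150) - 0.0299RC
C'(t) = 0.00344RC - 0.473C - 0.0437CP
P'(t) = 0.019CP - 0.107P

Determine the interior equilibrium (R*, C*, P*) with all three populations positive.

From dP/dt = 0: 0.019C* = 0.107, so C* = 5.63.
From dR/dt = 0: 0.529(1 - R*/1150) = 0.0299·5.63, giving R* = 1150·(1 - 0.318) = 784.
From dC/dt = 0: 0.00344·784 - 0.473 = 0.0437P*, so P* = 2.22/0.0437 = 50.9.

R* ≈ 784, C* ≈ 5.63, P* ≈ 50.9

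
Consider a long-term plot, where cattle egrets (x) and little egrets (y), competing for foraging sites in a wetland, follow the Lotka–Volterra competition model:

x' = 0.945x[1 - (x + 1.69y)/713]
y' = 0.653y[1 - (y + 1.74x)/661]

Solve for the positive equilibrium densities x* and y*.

Setting both brackets to zero gives the nullclines x + 1.69y = 713 and 1.74x + y = 661.
Substituting y = 661 - 1.74x into the first: x(1 - 1.69·1.74) = 713 - 1.69·661.
So x* = -404/-1.94 = 208, and then y* = 661 - 1.74·208 = 299.

x* ≈ 208, y* ≈ 299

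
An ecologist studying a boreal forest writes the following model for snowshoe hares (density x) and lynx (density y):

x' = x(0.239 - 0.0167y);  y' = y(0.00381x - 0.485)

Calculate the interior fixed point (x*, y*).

x* ≈ 127, y* ≈ 14.3

Set dy/dt = 0 with y > 0: 0.00381x - 0.485 = 0, so x* = 0.485/0.00381 = 127.
Set dx/dt = 0 with x > 0: 0.239 - 0.0167y = 0, so y* = 0.239/0.0167 = 14.3.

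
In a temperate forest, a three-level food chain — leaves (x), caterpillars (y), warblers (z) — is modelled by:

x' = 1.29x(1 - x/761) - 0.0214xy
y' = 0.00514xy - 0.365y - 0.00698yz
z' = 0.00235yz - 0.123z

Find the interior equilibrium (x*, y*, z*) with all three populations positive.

x* ≈ 100, y* ≈ 52.3, z* ≈ 21.5

From dz/dt = 0: 0.00235y* = 0.123, so y* = 52.3.
From dx/dt = 0: 1.29(1 - x*/761) = 0.0214·52.3, giving x* = 761·(1 - 0.868) = 100.
From dy/dt = 0: 0.00514·100 - 0.365 = 0.00698z*, so z* = 0.15/0.00698 = 21.5.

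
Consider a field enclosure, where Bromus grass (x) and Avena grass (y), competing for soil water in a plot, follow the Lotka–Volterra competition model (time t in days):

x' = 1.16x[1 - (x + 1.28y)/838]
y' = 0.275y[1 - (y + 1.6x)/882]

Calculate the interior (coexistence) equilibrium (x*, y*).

x* ≈ 278, y* ≈ 438

Setting both brackets to zero gives the nullclines x + 1.28y = 838 and 1.6x + y = 882.
Substituting y = 882 - 1.6x into the first: x(1 - 1.28·1.6) = 838 - 1.28·882.
So x* = -291/-1.05 = 278, and then y* = 882 - 1.6·278 = 438.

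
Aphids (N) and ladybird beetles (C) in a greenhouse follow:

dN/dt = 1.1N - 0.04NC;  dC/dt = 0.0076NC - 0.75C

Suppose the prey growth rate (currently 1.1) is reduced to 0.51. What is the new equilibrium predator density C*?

C* ≈ 12.8

At the interior fixed point, setting dN/dt = 0 with N > 0 fixes C* = (prey growth rate)/(NC coefficient) — independent of the other coefficients.
With the change, C* = 0.51/0.04 = 12.8; it falls from 27.5.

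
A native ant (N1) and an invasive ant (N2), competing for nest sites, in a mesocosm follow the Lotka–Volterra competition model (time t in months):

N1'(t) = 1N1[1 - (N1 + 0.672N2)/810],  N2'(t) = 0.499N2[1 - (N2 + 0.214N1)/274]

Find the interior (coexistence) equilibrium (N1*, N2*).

N1* ≈ 731, N2* ≈ 118

Setting both brackets to zero gives the nullclines N1 + 0.672N2 = 810 and 0.214N1 + N2 = 274.
Substituting N2 = 274 - 0.214N1 into the first: N1(1 - 0.672·0.214) = 810 - 0.672·274.
So N1* = 626/0.856 = 731, and then N2* = 274 - 0.214·731 = 118.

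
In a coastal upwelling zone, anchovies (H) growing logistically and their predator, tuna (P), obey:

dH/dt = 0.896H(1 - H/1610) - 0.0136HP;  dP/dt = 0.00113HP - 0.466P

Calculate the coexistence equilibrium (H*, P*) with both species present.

From dP/dt = 0 with P > 0: 0.00113H* = 0.466, so H* = 412.
Substitute into dH/dt = 0: 0.896(1 - 412/1610) = 0.0136P*.
The bracket is 0.744, giving P* = 0.666/0.0136 = 49.

H* ≈ 412, P* ≈ 49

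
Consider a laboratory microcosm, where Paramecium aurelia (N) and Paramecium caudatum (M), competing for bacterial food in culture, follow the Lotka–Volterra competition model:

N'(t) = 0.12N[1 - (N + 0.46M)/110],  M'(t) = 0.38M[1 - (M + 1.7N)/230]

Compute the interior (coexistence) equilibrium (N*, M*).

N* ≈ 19.3, M* ≈ 197

Setting both brackets to zero gives the nullclines N + 0.46M = 110 and 1.7N + M = 230.
Substituting M = 230 - 1.7N into the first: N(1 - 0.46·1.7) = 110 - 0.46·230.
So N* = 4.2/0.218 = 19.3, and then M* = 230 - 1.7·19.3 = 197.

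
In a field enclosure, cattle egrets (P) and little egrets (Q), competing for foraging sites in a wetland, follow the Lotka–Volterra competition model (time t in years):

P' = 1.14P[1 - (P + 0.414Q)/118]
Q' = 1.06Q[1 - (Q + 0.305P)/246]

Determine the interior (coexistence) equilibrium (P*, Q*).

P* ≈ 18.5, Q* ≈ 240

Setting both brackets to zero gives the nullclines P + 0.414Q = 118 and 0.305P + Q = 246.
Substituting Q = 246 - 0.305P into the first: P(1 - 0.414·0.305) = 118 - 0.414·246.
So P* = 16.2/0.874 = 18.5, and then Q* = 246 - 0.305·18.5 = 240.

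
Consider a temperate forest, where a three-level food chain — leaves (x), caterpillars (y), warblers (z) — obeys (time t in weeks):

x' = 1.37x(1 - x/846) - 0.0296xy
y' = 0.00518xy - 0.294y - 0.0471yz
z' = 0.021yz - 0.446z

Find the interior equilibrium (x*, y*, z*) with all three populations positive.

From dz/dt = 0: 0.021y* = 0.446, so y* = 21.2.
From dx/dt = 0: 1.37(1 - x*/846) = 0.0296·21.2, giving x* = 846·(1 - 0.459) = 458.
From dy/dt = 0: 0.00518·458 - 0.294 = 0.0471z*, so z* = 2.08/0.0471 = 44.1.

x* ≈ 458, y* ≈ 21.2, z* ≈ 44.1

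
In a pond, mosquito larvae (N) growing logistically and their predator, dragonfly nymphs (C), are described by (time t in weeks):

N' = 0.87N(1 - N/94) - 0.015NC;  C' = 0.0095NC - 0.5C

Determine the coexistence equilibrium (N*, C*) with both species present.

From dC/dt = 0 with C > 0: 0.0095N* = 0.5, so N* = 52.6.
Substitute into dN/dt = 0: 0.87(1 - 52.6/94) = 0.015C*.
The bracket is 0.44, giving C* = 0.383/0.015 = 25.5.

N* ≈ 52.6, C* ≈ 25.5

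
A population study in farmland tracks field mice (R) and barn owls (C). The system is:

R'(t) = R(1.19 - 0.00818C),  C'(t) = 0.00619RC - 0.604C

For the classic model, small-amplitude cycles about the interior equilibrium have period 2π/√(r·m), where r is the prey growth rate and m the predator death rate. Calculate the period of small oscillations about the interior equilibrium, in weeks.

Here r = 1.19 and m = 0.604, so r·m = 0.719.
ω = √0.719 = 0.848 per week, hence T = 2π/ω ≈ 7.41 weeks.

T ≈ 7.41 weeks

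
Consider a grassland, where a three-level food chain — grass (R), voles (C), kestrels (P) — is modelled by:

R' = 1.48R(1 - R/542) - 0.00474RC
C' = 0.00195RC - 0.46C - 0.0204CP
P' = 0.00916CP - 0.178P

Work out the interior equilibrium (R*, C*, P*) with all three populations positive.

From dP/dt = 0: 0.00916C* = 0.178, so C* = 19.4.
From dR/dt = 0: 1.48(1 - R*/542) = 0.00474·19.4, giving R* = 542·(1 - 0.0622) = 508.
From dC/dt = 0: 0.00195·508 - 0.46 = 0.0204P*, so P* = 0.531/0.0204 = 26.

R* ≈ 508, C* ≈ 19.4, P* ≈ 26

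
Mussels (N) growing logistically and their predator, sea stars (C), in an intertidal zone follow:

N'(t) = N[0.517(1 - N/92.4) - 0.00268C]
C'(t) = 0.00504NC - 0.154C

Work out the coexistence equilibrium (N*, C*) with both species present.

N* ≈ 30.6, C* ≈ 129

From dC/dt = 0 with C > 0: 0.00504N* = 0.154, so N* = 30.6.
Substitute into dN/dt = 0: 0.517(1 - 30.6/92.4) = 0.00268C*.
The bracket is 0.669, giving C* = 0.346/0.00268 = 129.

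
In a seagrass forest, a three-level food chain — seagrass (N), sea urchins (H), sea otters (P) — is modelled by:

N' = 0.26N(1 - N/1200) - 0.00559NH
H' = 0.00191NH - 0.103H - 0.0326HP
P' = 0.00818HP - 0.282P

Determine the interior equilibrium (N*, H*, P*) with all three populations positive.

From dP/dt = 0: 0.00818H* = 0.282, so H* = 34.5.
From dN/dt = 0: 0.26(1 - N*/1200) = 0.00559·34.5, giving N* = 1200·(1 - 0.741) = 311.
From dH/dt = 0: 0.00191·311 - 0.103 = 0.0326P*, so P* = 0.49/0.0326 = 15.

N* ≈ 311, H* ≈ 34.5, P* ≈ 15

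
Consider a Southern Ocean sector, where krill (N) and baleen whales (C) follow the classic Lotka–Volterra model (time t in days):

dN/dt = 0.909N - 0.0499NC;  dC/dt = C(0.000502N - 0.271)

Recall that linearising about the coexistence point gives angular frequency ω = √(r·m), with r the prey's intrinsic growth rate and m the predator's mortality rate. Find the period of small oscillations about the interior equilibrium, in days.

Here r = 0.909 and m = 0.271, so r·m = 0.246.
ω = √0.246 = 0.496 per day, hence T = 2π/ω ≈ 12.7 days.

T ≈ 12.7 days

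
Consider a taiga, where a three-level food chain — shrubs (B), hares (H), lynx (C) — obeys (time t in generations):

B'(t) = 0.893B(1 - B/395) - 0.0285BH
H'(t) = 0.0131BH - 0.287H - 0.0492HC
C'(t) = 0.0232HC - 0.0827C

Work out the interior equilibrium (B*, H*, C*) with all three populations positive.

From dC/dt = 0: 0.0232H* = 0.0827, so H* = 3.56.
From dB/dt = 0: 0.893(1 - B*/395) = 0.0285·3.56, giving B* = 395·(1 - 0.114) = 350.
From dH/dt = 0: 0.0131·350 - 0.287 = 0.0492C*, so C* = 4.3/0.0492 = 87.4.

B* ≈ 350, H* ≈ 3.56, C* ≈ 87.4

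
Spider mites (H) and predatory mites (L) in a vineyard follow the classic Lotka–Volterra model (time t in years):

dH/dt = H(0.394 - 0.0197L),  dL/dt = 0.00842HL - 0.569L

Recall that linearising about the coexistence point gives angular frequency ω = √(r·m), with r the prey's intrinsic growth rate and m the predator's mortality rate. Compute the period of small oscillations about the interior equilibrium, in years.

T ≈ 13.3 years

Here r = 0.394 and m = 0.569, so r·m = 0.224.
ω = √0.224 = 0.473 per year, hence T = 2π/ω ≈ 13.3 years.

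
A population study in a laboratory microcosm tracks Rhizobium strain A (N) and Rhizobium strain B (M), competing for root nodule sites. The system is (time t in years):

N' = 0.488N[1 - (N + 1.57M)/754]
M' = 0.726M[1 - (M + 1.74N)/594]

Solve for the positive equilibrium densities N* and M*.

Setting both brackets to zero gives the nullclines N + 1.57M = 754 and 1.74N + M = 594.
Substituting M = 594 - 1.74N into the first: N(1 - 1.57·1.74) = 754 - 1.57·594.
So N* = -179/-1.73 = 103, and then M* = 594 - 1.74·103 = 415.

N* ≈ 103, M* ≈ 415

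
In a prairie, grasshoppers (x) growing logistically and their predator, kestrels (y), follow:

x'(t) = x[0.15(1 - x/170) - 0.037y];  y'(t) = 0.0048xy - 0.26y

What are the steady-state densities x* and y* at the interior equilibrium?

From dy/dt = 0 with y > 0: 0.0048x* = 0.26, so x* = 54.2.
Substitute into dx/dt = 0: 0.15(1 - 54.2/170) = 0.037y*.
The bracket is 0.681, giving y* = 0.102/0.037 = 2.76.

x* ≈ 54.2, y* ≈ 2.76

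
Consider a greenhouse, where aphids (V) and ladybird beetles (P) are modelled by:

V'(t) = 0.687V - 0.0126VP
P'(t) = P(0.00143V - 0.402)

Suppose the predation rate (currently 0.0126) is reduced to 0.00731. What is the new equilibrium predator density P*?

P* ≈ 94

At the interior fixed point, setting dV/dt = 0 with V > 0 fixes P* = (prey growth rate)/(VP coefficient) — independent of the other coefficients.
With the change, P* = 0.687/0.00731 = 94; it rises from 54.5.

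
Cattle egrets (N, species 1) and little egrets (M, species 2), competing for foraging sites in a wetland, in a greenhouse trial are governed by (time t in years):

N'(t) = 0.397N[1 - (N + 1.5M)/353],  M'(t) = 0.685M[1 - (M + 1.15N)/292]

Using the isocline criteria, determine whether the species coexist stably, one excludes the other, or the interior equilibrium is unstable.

unstable coexistence (outcome depends on initial conditions)

Compare the nullcline intercepts: K1/α12 = 353/1.5 = 235 < K2 = 292; K2/α21 = 292/1.15 = 254 < K1 = 353.
Since both are reversed, neither can invade when rare; the interior point is a saddle.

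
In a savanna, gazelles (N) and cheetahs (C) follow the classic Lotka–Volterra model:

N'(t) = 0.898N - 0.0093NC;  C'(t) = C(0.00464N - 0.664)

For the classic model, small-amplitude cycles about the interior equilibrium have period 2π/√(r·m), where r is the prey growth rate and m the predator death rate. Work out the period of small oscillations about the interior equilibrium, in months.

T ≈ 8.14 months

Here r = 0.898 and m = 0.664, so r·m = 0.596.
ω = √0.596 = 0.772 per month, hence T = 2π/ω ≈ 8.14 months.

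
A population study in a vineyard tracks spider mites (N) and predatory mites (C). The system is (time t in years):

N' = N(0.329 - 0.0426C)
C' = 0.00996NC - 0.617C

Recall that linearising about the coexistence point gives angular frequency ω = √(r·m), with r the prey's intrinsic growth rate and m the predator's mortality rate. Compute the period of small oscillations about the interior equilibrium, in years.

T ≈ 13.9 years

Here r = 0.329 and m = 0.617, so r·m = 0.203.
ω = √0.203 = 0.451 per year, hence T = 2π/ω ≈ 13.9 years.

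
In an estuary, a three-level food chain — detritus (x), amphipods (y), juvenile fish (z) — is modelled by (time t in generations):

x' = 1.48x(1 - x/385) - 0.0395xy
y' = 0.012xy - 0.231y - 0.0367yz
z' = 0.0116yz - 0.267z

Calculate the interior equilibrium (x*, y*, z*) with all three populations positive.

From dz/dt = 0: 0.0116y* = 0.267, so y* = 23.
From dx/dt = 0: 1.48(1 - x*/385) = 0.0395·23, giving x* = 385·(1 - 0.614) = 148.
From dy/dt = 0: 0.012·148 - 0.231 = 0.0367z*, so z* = 1.55/0.0367 = 42.3.

x* ≈ 148, y* ≈ 23, z* ≈ 42.3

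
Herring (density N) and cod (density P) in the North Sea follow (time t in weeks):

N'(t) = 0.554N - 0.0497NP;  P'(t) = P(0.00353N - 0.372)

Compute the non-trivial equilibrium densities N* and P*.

Set dP/dt = 0 with P > 0: 0.00353N - 0.372 = 0, so N* = 0.372/0.00353 = 105.
Set dN/dt = 0 with N > 0: 0.554 - 0.0497P = 0, so P* = 0.554/0.0497 = 11.1.

N* ≈ 105, P* ≈ 11.1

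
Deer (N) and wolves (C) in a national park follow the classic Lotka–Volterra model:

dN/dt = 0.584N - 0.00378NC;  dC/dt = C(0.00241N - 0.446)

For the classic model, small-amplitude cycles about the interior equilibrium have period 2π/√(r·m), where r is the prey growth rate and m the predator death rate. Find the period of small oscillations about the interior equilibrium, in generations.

T ≈ 12.3 generations

Here r = 0.584 and m = 0.446, so r·m = 0.26.
ω = √0.26 = 0.51 per generation, hence T = 2π/ω ≈ 12.3 generations.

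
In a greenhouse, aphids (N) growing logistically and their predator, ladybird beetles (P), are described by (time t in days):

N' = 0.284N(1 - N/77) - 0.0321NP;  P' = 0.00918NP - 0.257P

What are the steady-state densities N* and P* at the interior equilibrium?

From dP/dt = 0 with P > 0: 0.00918N* = 0.257, so N* = 28.
Substitute into dN/dt = 0: 0.284(1 - 28/77) = 0.0321P*.
The bracket is 0.636, giving P* = 0.181/0.0321 = 5.63.

N* ≈ 28, P* ≈ 5.63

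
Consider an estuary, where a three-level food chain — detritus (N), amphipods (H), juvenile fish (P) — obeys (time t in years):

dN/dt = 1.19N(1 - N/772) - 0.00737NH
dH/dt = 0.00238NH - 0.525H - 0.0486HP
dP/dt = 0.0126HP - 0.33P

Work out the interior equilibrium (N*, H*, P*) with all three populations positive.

N* ≈ 647, H* ≈ 26.2, P* ≈ 20.9

From dP/dt = 0: 0.0126H* = 0.33, so H* = 26.2.
From dN/dt = 0: 1.19(1 - N*/772) = 0.00737·26.2, giving N* = 772·(1 - 0.162) = 647.
From dH/dt = 0: 0.00238·647 - 0.525 = 0.0486P*, so P* = 1.01/0.0486 = 20.9.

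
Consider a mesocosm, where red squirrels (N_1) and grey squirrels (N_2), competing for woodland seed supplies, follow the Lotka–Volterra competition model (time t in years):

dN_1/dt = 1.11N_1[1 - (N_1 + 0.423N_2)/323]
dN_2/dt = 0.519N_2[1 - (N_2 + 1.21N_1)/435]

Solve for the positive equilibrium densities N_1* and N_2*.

Setting both brackets to zero gives the nullclines N_1 + 0.423N_2 = 323 and 1.21N_1 + N_2 = 435.
Substituting N_2 = 435 - 1.21N_1 into the first: N_1(1 - 0.423·1.21) = 323 - 0.423·435.
So N_1* = 139/0.488 = 285, and then N_2* = 435 - 1.21·285 = 90.5.

N_1* ≈ 285, N_2* ≈ 90.5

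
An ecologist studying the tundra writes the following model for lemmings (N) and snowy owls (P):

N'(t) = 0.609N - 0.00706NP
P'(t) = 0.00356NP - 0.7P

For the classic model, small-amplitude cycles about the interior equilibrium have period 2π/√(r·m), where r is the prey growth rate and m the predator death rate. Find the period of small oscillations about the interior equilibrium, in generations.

T ≈ 9.62 generations

Here r = 0.609 and m = 0.7, so r·m = 0.426.
ω = √0.426 = 0.653 per generation, hence T = 2π/ω ≈ 9.62 generations.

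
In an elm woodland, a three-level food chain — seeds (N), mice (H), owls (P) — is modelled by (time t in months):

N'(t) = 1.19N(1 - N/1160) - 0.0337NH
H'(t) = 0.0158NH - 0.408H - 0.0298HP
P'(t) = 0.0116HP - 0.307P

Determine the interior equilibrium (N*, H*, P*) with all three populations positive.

From dP/dt = 0: 0.0116H* = 0.307, so H* = 26.5.
From dN/dt = 0: 1.19(1 - N*/1160) = 0.0337·26.5, giving N* = 1160·(1 - 0.749) = 291.
From dH/dt = 0: 0.0158·291 - 0.408 = 0.0298P*, so P* = 4.18/0.0298 = 140.

N* ≈ 291, H* ≈ 26.5, P* ≈ 140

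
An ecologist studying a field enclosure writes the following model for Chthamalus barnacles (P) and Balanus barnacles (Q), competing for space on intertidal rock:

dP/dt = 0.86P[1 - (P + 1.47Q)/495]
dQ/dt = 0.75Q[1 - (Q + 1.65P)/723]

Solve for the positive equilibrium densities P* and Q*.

P* ≈ 398, Q* ≈ 65.8

Setting both brackets to zero gives the nullclines P + 1.47Q = 495 and 1.65P + Q = 723.
Substituting Q = 723 - 1.65P into the first: P(1 - 1.47·1.65) = 495 - 1.47·723.
So P* = -568/-1.43 = 398, and then Q* = 723 - 1.65·398 = 65.8.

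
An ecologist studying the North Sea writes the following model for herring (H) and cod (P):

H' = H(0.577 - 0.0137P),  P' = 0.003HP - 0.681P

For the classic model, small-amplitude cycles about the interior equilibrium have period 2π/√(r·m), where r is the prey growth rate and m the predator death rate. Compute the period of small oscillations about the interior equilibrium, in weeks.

T ≈ 10 weeks

Here r = 0.577 and m = 0.681, so r·m = 0.393.
ω = √0.393 = 0.627 per week, hence T = 2π/ω ≈ 10 weeks.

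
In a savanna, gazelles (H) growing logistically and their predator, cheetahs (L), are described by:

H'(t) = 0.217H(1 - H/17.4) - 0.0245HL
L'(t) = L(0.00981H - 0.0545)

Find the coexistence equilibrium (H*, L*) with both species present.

H* ≈ 5.56, L* ≈ 6.03

From dL/dt = 0 with L > 0: 0.00981H* = 0.0545, so H* = 5.56.
Substitute into dH/dt = 0: 0.217(1 - 5.56/17.4) = 0.0245L*.
The bracket is 0.681, giving L* = 0.148/0.0245 = 6.03.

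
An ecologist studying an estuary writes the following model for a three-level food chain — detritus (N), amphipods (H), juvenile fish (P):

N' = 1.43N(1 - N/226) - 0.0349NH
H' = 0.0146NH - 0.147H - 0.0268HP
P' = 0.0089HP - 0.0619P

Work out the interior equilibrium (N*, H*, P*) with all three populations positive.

N* ≈ 188, H* ≈ 6.96, P* ≈ 96.7

From dP/dt = 0: 0.0089H* = 0.0619, so H* = 6.96.
From dN/dt = 0: 1.43(1 - N*/226) = 0.0349·6.96, giving N* = 226·(1 - 0.17) = 188.
From dH/dt = 0: 0.0146·188 - 0.147 = 0.0268P*, so P* = 2.59/0.0268 = 96.7.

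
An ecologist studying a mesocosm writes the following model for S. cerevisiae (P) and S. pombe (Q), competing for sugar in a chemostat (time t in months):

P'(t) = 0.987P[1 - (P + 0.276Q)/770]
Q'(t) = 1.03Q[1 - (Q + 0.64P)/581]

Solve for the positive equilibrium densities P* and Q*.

P* ≈ 740, Q* ≈ 107

Setting both brackets to zero gives the nullclines P + 0.276Q = 770 and 0.64P + Q = 581.
Substituting Q = 581 - 0.64P into the first: P(1 - 0.276·0.64) = 770 - 0.276·581.
So P* = 610/0.823 = 740, and then Q* = 581 - 0.64·740 = 107.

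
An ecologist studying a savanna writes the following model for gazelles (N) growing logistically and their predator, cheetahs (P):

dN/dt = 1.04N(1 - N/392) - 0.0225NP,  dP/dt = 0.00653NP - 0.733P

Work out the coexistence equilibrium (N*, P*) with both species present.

N* ≈ 112, P* ≈ 33

From dP/dt = 0 with P > 0: 0.00653N* = 0.733, so N* = 112.
Substitute into dN/dt = 0: 1.04(1 - 112/392) = 0.0225P*.
The bracket is 0.714, giving P* = 0.742/0.0225 = 33.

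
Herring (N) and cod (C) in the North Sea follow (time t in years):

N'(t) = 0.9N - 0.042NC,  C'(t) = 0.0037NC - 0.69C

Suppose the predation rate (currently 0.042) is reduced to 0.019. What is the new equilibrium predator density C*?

At the interior fixed point, setting dN/dt = 0 with N > 0 fixes C* = (prey growth rate)/(NC coefficient) — independent of the other coefficients.
With the change, C* = 0.9/0.019 = 47.4; it rises from 21.4.

C* ≈ 47.4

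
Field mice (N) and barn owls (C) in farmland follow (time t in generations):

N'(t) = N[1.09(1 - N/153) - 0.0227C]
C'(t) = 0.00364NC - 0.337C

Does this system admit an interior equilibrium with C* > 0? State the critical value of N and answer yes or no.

Threshold N = 92.6; K > 92.6, so yes, the predator persists.

The predator equation gives dC/dt > 0 only when N > 0.337/0.00364 = 92.6.
Without the predator, N → K = 153. Since 153 > 92.6, the predator can invade and persist.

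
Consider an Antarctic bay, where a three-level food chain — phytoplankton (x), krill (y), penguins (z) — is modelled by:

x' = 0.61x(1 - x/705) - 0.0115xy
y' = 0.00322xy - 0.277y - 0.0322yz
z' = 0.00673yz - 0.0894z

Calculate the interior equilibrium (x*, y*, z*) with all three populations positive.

x* ≈ 528, y* ≈ 13.3, z* ≈ 44.2

From dz/dt = 0: 0.00673y* = 0.0894, so y* = 13.3.
From dx/dt = 0: 0.61(1 - x*/705) = 0.0115·13.3, giving x* = 705·(1 - 0.25) = 528.
From dy/dt = 0: 0.00322·528 - 0.277 = 0.0322z*, so z* = 1.42/0.0322 = 44.2.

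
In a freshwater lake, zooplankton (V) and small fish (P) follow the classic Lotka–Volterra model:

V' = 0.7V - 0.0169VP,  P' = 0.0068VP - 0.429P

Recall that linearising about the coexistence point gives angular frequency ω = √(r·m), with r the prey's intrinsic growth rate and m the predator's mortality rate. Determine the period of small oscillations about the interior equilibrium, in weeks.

Here r = 0.7 and m = 0.429, so r·m = 0.3.
ω = √0.3 = 0.548 per week, hence T = 2π/ω ≈ 11.5 weeks.

T ≈ 11.5 weeks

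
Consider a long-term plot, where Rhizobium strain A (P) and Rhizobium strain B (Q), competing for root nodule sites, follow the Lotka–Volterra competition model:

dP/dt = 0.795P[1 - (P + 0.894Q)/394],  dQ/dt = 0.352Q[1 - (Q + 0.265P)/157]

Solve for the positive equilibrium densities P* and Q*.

P* ≈ 332, Q* ≈ 68.9

Setting both brackets to zero gives the nullclines P + 0.894Q = 394 and 0.265P + Q = 157.
Substituting Q = 157 - 0.265P into the first: P(1 - 0.894·0.265) = 394 - 0.894·157.
So P* = 254/0.763 = 332, and then Q* = 157 - 0.265·332 = 68.9.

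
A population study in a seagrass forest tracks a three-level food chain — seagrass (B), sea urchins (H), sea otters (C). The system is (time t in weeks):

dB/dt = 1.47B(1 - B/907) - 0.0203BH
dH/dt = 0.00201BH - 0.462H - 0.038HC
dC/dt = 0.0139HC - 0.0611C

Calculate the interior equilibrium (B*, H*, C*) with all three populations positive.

From dC/dt = 0: 0.0139H* = 0.0611, so H* = 4.4.
From dB/dt = 0: 1.47(1 - B*/907) = 0.0203·4.4, giving B* = 907·(1 - 0.0607) = 852.
From dH/dt = 0: 0.00201·852 - 0.462 = 0.038C*, so C* = 1.25/0.038 = 32.9.

B* ≈ 852, H* ≈ 4.4, C* ≈ 32.9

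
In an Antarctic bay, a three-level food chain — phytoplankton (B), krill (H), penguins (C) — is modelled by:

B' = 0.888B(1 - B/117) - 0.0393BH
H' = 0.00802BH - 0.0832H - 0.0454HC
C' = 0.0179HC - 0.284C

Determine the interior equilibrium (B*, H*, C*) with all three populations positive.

From dC/dt = 0: 0.0179H* = 0.284, so H* = 15.9.
From dB/dt = 0: 0.888(1 - B*/117) = 0.0393·15.9, giving B* = 117·(1 - 0.702) = 34.8.
From dH/dt = 0: 0.00802·34.8 - 0.0832 = 0.0454C*, so C* = 0.196/0.0454 = 4.32.

B* ≈ 34.8, H* ≈ 15.9, C* ≈ 4.32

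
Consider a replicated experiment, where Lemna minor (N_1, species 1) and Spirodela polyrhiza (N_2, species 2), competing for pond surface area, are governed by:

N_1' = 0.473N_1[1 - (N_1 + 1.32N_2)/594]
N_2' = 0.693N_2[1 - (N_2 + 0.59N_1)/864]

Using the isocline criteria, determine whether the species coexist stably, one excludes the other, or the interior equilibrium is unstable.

species 2 excludes species 1

Compare the nullcline intercepts: K1/α12 = 594/1.32 = 450 < K2 = 864; K2/α21 = 864/0.59 = 1460 > K1 = 594.
Since the inequalities point opposite ways, species 2 can invade but species 1 cannot.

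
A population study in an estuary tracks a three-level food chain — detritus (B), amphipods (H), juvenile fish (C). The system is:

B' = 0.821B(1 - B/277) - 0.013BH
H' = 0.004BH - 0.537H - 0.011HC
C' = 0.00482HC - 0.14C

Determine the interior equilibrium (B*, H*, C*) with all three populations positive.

From dC/dt = 0: 0.00482H* = 0.14, so H* = 29.
From dB/dt = 0: 0.821(1 - B*/277) = 0.013·29, giving B* = 277·(1 - 0.46) = 150.
From dH/dt = 0: 0.004·150 - 0.537 = 0.011C*, so C* = 0.0614/0.011 = 5.58.

B* ≈ 150, H* ≈ 29, C* ≈ 5.58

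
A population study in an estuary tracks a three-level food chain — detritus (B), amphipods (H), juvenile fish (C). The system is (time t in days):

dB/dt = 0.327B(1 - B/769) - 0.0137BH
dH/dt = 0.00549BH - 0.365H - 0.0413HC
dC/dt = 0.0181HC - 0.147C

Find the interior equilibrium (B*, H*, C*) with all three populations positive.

From dC/dt = 0: 0.0181H* = 0.147, so H* = 8.12.
From dB/dt = 0: 0.327(1 - B*/769) = 0.0137·8.12, giving B* = 769·(1 - 0.34) = 507.
From dH/dt = 0: 0.00549·507 - 0.365 = 0.0413C*, so C* = 2.42/0.0413 = 58.6.

B* ≈ 507, H* ≈ 8.12, C* ≈ 58.6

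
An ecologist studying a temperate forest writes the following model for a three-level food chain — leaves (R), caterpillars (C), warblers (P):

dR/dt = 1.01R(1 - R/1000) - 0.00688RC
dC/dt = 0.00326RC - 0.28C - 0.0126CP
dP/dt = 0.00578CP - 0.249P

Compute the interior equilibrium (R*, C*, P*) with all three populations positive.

From dP/dt = 0: 0.00578C* = 0.249, so C* = 43.1.
From dR/dt = 0: 1.01(1 - R*/1000) = 0.00688·43.1, giving R* = 1000·(1 - 0.293) = 707.
From dC/dt = 0: 0.00326·707 - 0.28 = 0.0126P*, so P* = 2.02/0.0126 = 161.

R* ≈ 707, C* ≈ 43.1, P* ≈ 161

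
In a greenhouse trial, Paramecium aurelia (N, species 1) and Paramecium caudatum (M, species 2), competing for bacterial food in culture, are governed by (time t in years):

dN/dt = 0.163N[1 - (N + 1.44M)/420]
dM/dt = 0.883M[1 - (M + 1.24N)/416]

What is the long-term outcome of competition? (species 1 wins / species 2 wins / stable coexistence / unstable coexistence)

unstable coexistence (outcome depends on initial conditions)

Compare the nullcline intercepts: K1/α12 = 420/1.44 = 292 < K2 = 416; K2/α21 = 416/1.24 = 335 < K1 = 420.
Since both are reversed, neither can invade when rare; the interior point is a saddle.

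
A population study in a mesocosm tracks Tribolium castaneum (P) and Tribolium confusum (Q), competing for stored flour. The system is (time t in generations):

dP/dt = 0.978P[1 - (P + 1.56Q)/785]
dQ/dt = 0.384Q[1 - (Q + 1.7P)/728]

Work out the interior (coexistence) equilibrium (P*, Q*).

Setting both brackets to zero gives the nullclines P + 1.56Q = 785 and 1.7P + Q = 728.
Substituting Q = 728 - 1.7P into the first: P(1 - 1.56·1.7) = 785 - 1.56·728.
So P* = -351/-1.65 = 212, and then Q* = 728 - 1.7·212 = 367.

P* ≈ 212, Q* ≈ 367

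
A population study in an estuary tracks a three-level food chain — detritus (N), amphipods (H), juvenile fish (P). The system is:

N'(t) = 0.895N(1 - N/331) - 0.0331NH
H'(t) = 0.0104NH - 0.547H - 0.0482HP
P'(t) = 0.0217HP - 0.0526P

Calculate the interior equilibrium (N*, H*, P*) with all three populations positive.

N* ≈ 301, H* ≈ 2.42, P* ≈ 53.7

From dP/dt = 0: 0.0217H* = 0.0526, so H* = 2.42.
From dN/dt = 0: 0.895(1 - N*/331) = 0.0331·2.42, giving N* = 331·(1 - 0.0896) = 301.
From dH/dt = 0: 0.0104·301 - 0.547 = 0.0482P*, so P* = 2.59/0.0482 = 53.7.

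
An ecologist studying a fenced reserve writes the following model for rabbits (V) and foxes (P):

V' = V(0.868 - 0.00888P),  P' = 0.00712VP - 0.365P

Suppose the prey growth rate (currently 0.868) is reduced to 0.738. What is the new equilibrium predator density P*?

P* ≈ 83.1

At the interior fixed point, setting dV/dt = 0 with V > 0 fixes P* = (prey growth rate)/(VP coefficient) — independent of the other coefficients.
With the change, P* = 0.738/0.00888 = 83.1; it falls from 97.7.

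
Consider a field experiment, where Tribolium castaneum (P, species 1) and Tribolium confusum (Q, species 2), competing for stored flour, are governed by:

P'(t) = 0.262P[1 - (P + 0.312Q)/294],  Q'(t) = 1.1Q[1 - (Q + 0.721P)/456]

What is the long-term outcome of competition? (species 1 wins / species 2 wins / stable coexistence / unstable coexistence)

stable coexistence

Compare the nullcline intercepts: K1/α12 = 294/0.312 = 942 > K2 = 456; K2/α21 = 456/0.721 = 632 > K1 = 294.
Since both inequalities hold, each species can invade when rare, so the interior equilibrium is stable.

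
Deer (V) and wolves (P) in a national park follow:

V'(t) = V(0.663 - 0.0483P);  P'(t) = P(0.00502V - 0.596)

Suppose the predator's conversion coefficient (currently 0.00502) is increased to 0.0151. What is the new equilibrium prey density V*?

At the interior fixed point, setting dP/dt = 0 with P > 0 fixes V* = (predator death rate)/(VP coefficient) — independent of the other coefficients.
With the change, V* = 0.596/0.0151 = 39.5; it falls from 119.

V* ≈ 39.5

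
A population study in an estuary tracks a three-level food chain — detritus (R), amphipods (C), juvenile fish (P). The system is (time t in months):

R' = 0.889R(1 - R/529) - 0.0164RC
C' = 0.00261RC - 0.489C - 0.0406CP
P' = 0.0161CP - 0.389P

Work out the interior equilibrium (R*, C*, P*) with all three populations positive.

From dP/dt = 0: 0.0161C* = 0.389, so C* = 24.2.
From dR/dt = 0: 0.889(1 - R*/529) = 0.0164·24.2, giving R* = 529·(1 - 0.446) = 293.
From dC/dt = 0: 0.00261·293 - 0.489 = 0.0406P*, so P* = 0.276/0.0406 = 6.81.

R* ≈ 293, C* ≈ 24.2, P* ≈ 6.81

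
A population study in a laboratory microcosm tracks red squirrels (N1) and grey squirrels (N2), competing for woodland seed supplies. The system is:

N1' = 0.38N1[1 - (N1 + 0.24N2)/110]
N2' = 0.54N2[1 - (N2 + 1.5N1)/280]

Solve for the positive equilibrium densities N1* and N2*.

Setting both brackets to zero gives the nullclines N1 + 0.24N2 = 110 and 1.5N1 + N2 = 280.
Substituting N2 = 280 - 1.5N1 into the first: N1(1 - 0.24·1.5) = 110 - 0.24·280.
So N1* = 42.8/0.64 = 66.9, and then N2* = 280 - 1.5·66.9 = 180.

N1* ≈ 66.9, N2* ≈ 180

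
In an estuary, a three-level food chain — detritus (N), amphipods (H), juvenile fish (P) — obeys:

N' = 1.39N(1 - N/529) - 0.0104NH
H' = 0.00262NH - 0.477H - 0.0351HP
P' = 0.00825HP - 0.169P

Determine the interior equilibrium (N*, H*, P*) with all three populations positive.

From dP/dt = 0: 0.00825H* = 0.169, so H* = 20.5.
From dN/dt = 0: 1.39(1 - N*/529) = 0.0104·20.5, giving N* = 529·(1 - 0.153) = 448.
From dH/dt = 0: 0.00262·448 - 0.477 = 0.0351P*, so P* = 0.697/0.0351 = 19.8.

N* ≈ 448, H* ≈ 20.5, P* ≈ 19.8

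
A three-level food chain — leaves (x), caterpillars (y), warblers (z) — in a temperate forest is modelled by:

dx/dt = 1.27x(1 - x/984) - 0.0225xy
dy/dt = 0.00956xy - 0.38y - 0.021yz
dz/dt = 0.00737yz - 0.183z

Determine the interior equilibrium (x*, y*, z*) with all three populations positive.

From dz/dt = 0: 0.00737y* = 0.183, so y* = 24.8.
From dx/dt = 0: 1.27(1 - x*/984) = 0.0225·24.8, giving x* = 984·(1 - 0.44) = 551.
From dy/dt = 0: 0.00956·551 - 0.38 = 0.021z*, so z* = 4.89/0.021 = 233.

x* ≈ 551, y* ≈ 24.8, z* ≈ 233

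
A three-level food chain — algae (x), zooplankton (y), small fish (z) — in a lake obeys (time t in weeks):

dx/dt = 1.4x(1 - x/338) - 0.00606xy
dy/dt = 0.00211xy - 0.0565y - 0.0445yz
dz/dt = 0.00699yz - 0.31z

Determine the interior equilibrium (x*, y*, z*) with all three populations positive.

From dz/dt = 0: 0.00699y* = 0.31, so y* = 44.3.
From dx/dt = 0: 1.4(1 - x*/338) = 0.00606·44.3, giving x* = 338·(1 - 0.192) = 273.
From dy/dt = 0: 0.00211·273 - 0.0565 = 0.0445z*, so z* = 0.52/0.0445 = 11.7.

x* ≈ 273, y* ≈ 44.3, z* ≈ 11.7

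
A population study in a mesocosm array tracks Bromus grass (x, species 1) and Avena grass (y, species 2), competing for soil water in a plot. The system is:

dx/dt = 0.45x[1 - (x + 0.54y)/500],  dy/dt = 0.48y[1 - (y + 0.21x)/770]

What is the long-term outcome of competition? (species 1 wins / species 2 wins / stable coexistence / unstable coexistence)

Compare the nullcline intercepts: K1/α12 = 500/0.54 = 926 > K2 = 770; K2/α21 = 770/0.21 = 3670 > K1 = 500.
Since both inequalities hold, each species can invade when rare, so the interior equilibrium is stable.

stable coexistence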